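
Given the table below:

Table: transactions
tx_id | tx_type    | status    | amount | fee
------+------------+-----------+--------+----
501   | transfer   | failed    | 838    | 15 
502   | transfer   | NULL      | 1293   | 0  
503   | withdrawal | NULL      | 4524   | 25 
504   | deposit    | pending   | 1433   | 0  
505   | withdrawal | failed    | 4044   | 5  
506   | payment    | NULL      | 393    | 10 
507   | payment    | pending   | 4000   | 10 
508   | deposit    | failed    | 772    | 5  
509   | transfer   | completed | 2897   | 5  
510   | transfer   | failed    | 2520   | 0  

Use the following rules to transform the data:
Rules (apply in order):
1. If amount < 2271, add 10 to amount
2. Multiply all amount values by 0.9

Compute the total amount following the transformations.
20487.6

Step 1: Apply Rule 1 - Add 10 to records with amount < 2271
  - 5 records affected: 4729 + (5 × 10) = 4779
  - Unaffected records: 17985
  - Sum after Rule 1: 22764
Step 2: Apply Rule 2 - Multiply all by 0.9
  - 22764 × 0.9 = 20487.6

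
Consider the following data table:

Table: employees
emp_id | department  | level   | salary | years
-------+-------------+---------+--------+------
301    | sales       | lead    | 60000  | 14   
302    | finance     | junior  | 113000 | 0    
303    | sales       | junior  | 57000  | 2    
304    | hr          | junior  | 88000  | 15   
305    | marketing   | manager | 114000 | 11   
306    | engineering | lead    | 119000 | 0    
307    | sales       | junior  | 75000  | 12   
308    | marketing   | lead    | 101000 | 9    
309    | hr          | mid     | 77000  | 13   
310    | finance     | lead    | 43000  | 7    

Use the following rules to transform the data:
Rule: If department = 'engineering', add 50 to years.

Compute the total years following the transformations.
133

Step 1: Count records where department = 'engineering': 1
Step 2: Total bonus added: 1 × 50 = 50
Step 3: Original sum of years: 83
Step 4: Final sum = 83 + 50 = 133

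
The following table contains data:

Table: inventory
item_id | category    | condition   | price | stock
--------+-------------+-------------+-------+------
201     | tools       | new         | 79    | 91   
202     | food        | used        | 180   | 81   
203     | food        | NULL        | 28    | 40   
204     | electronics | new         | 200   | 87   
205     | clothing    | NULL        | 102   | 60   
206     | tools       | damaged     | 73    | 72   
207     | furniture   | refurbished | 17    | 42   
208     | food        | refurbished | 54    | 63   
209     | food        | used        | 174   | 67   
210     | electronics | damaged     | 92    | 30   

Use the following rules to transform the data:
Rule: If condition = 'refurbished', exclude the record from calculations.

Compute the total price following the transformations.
928

Step 1: Identify records where condition = 'refurbished'
Step 2: The excluded records sum to 71
Step 3: Original total price = 999
Step 4: Remaining total = 999 - 71 = 928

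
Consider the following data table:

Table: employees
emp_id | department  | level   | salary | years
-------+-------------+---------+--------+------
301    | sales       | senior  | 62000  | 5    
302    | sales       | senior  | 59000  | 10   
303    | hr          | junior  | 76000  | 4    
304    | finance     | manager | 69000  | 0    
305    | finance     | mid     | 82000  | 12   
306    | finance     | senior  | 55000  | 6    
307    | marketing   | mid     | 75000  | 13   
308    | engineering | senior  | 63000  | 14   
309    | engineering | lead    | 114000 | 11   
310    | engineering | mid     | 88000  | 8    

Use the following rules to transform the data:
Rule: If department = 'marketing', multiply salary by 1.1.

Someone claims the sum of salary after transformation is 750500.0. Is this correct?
Yes, the result is correct.

Step 1: Calculate the correct sum after transformation
Step 2: Apply multiplier 1.1 to records where department = 'marketing'
Step 3: Correct result = 750500.0
Step 4: Claimed result = 750500.0
Step 5: 750500.0 = 750500.0 ✓
Conclusion: The claimed result is correct.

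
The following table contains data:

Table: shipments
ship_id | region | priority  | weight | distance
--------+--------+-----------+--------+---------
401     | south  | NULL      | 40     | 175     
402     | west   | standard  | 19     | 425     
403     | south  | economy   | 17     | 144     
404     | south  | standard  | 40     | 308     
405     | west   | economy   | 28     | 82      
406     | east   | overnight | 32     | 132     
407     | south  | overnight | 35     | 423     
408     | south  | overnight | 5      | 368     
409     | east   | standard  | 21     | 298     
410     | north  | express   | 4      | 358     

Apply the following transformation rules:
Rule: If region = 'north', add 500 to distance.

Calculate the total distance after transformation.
3213

Step 1: Count records where region = 'north': 1
Step 2: Total bonus added: 1 × 500 = 500
Step 3: Original sum of distance: 2713
Step 4: Final sum = 2713 + 500 = 3213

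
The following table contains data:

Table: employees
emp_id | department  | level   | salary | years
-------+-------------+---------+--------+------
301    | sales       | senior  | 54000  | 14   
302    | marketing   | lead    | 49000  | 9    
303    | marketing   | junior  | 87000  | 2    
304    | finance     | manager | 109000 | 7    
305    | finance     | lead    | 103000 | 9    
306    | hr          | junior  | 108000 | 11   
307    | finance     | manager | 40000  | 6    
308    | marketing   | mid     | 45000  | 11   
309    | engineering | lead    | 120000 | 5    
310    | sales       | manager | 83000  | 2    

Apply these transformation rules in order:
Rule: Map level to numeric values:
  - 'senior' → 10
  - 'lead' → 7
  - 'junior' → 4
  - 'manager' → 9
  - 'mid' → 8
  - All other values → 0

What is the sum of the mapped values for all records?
74

Step 1: Apply mapping to each record
Step 2: Count by status:
  'senior': 1 records × 10 = 10
  'lead': 3 records × 7 = 21
  'junior': 2 records × 4 = 8
  'manager': 3 records × 9 = 27
  'mid': 1 records × 8 = 8
Step 3: Sum all mapped values = 74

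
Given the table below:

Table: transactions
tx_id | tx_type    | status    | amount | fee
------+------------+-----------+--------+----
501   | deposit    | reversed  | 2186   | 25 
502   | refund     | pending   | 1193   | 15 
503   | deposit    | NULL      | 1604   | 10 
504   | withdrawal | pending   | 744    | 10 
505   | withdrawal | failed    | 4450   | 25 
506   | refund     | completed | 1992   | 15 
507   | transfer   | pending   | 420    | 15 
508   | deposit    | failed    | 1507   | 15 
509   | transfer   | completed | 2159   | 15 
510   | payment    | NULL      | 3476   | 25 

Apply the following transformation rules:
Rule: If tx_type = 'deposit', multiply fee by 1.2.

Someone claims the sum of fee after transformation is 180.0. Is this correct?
Yes, the result is correct.

Step 1: Calculate the correct sum after transformation
Step 2: Apply multiplier 1.2 to records where tx_type = 'deposit'
Step 3: Correct result = 180.0
Step 4: Claimed result = 180.0
Step 5: 180.0 = 180.0 ✓
Conclusion: The claimed result is correct.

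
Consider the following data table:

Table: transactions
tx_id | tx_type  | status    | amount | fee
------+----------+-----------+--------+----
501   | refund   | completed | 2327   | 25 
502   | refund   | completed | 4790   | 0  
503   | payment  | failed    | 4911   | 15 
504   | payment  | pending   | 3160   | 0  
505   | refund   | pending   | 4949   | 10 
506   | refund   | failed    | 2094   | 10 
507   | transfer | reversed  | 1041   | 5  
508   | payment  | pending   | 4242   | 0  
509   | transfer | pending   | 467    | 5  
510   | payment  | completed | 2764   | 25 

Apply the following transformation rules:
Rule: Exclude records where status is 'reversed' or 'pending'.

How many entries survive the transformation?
5

Step 1: Count records to exclude
  - 1 (reversed) + 4 (pending) = 5 records
Step 2: Total records: 10
Step 3: Remaining = 10 - 5 = 5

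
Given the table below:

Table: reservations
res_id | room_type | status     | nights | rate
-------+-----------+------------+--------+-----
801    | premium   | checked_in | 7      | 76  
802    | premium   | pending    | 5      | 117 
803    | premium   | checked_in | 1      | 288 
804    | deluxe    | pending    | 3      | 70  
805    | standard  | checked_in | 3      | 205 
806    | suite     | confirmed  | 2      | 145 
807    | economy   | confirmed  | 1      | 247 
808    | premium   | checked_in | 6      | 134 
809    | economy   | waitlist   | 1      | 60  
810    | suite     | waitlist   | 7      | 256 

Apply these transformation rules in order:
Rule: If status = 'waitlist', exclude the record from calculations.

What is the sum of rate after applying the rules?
1282

Step 1: Identify records where status = 'waitlist'
Step 2: The excluded records sum to 316
Step 3: Original total rate = 1598
Step 4: Remaining total = 1598 - 316 = 1282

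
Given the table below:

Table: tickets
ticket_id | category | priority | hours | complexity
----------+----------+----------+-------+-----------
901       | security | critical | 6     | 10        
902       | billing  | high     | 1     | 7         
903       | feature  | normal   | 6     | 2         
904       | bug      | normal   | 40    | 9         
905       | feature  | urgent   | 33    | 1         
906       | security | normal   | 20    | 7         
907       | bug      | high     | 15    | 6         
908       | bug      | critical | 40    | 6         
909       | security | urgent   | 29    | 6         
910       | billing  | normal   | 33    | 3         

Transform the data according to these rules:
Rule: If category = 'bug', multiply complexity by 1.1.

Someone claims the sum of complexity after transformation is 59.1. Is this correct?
Yes, the result is correct.

Step 1: Calculate the correct sum after transformation
Step 2: Apply multiplier 1.1 to records where category = 'bug'
Step 3: Correct result = 59.1
Step 4: Claimed result = 59.1
Step 5: 59.1 = 59.1 ✓
Conclusion: The claimed result is correct.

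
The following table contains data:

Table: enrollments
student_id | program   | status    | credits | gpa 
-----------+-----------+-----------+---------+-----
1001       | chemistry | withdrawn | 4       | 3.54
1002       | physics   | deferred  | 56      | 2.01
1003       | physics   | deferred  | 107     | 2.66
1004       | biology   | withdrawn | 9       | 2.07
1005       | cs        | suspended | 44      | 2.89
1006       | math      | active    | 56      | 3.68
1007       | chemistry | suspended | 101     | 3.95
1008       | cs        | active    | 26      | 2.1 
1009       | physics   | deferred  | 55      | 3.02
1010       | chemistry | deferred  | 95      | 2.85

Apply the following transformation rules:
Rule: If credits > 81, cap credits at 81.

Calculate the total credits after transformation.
493

Step 1: 3 records have credits > 81
Step 2: These records originally summed to 303
Step 3: After capping: 3 × 81 = 243
Step 4: Unaffected records sum: 250
Step 5: Final sum = 243 + 250 = 493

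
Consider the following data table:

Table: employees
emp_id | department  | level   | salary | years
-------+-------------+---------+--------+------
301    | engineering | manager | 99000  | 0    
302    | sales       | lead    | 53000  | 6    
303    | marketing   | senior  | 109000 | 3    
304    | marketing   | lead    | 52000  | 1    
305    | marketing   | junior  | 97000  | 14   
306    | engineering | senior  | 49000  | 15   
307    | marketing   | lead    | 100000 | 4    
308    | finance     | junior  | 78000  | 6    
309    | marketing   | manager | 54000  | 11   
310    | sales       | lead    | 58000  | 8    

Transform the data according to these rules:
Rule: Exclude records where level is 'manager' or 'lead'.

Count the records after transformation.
4

Step 1: Count records to exclude
  - 2 (manager) + 4 (lead) = 6 records
Step 2: Total records: 10
Step 3: Remaining = 10 - 6 = 4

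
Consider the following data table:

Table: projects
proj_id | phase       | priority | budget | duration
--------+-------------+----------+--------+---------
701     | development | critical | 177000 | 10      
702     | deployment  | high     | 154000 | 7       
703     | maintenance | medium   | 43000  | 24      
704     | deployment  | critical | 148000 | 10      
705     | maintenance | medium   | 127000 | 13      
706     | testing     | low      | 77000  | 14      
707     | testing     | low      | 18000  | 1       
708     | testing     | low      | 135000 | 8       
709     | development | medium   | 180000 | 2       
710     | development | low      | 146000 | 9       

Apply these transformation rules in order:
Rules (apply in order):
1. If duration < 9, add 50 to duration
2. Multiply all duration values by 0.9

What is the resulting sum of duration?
268.2

Step 1: Apply Rule 1 - Add 50 to records with duration < 9
  - 4 records affected: 18 + (4 × 50) = 218
  - Unaffected records: 80
  - Sum after Rule 1: 298
Step 2: Apply Rule 2 - Multiply all by 0.9
  - 298 × 0.9 = 268.2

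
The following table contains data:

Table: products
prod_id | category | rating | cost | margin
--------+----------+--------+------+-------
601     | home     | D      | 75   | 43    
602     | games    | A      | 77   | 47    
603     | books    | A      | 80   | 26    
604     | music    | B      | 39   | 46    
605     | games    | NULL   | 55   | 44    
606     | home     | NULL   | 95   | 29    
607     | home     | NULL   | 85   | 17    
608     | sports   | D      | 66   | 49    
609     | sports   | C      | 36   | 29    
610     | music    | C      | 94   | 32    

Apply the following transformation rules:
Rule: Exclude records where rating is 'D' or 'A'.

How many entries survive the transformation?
6

Step 1: Count records to exclude
  - 2 (D) + 2 (A) = 4 records
Step 2: Total records: 10
Step 3: Remaining = 10 - 4 = 6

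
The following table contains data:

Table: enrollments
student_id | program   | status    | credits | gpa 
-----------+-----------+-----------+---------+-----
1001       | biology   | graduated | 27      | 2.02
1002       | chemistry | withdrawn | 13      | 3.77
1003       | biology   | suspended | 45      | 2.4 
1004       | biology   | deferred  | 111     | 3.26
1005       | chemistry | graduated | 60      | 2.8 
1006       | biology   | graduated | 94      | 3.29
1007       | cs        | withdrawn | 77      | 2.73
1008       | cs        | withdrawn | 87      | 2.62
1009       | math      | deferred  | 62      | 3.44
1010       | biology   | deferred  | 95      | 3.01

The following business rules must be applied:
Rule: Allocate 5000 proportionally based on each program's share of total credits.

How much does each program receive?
biology: 2771.98, chemistry: 543.96, cs: 1222.06, math: 462.0

Step 1: Calculate total credits = 671
Step 2: Calculate each program's proportion:
  biology: 372/671 = 55.44% → 2771.98
  chemistry: 73/671 = 10.88% → 543.96
  cs: 164/671 = 24.44% → 1222.06
  math: 62/671 = 9.24% → 462.0
Step 3: Verify: sum of allocations ≈ 5000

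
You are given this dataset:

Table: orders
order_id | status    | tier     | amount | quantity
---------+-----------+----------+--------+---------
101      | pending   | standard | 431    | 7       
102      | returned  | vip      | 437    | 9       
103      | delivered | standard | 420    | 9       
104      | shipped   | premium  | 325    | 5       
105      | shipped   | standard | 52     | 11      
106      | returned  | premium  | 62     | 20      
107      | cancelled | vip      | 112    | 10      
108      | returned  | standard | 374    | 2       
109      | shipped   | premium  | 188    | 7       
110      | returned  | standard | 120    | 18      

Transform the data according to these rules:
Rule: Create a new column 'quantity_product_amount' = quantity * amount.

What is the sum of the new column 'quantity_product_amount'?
19511

Step 1: For each record, compute quantity * amount
Example calculations:
  7 * 431 = 3017
  9 * 437 = 3933
  9 * 420 = 3780
  ...
Step 2: Sum all derived values
Step 3: Total = 19511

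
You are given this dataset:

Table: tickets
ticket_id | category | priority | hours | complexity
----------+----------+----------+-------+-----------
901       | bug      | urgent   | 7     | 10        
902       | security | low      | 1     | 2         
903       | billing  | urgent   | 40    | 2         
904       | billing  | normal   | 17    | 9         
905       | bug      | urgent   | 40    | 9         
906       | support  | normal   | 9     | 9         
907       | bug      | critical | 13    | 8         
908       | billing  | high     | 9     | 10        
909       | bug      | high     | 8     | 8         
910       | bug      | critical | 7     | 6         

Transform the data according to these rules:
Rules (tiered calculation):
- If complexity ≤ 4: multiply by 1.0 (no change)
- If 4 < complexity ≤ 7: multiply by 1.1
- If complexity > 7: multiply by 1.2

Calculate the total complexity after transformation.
86.2

Step 1: Tier 1 (complexity ≤ 4): 2 records, sum = 4 × 1.0 = 4.0
Step 2: Tier 2 (4 < complexity ≤ 7): 1 records, sum = 6 × 1.1 = 6.6
Step 3: Tier 3 (complexity > 7): 7 records, sum = 63 × 1.2 = 75.6
Step 4: Final sum = 4.0 + 6.6 + 75.6 = 86.2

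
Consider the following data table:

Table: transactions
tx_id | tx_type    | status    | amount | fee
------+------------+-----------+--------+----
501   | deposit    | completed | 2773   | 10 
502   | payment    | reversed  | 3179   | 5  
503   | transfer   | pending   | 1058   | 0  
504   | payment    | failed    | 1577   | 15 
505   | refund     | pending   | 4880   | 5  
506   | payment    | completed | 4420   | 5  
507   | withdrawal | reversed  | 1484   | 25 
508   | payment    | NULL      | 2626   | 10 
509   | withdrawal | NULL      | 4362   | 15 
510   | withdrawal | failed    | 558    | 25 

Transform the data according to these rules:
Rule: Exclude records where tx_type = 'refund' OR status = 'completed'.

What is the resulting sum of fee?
95

Step 1: Find records where tx_type = 'refund' OR status = 'completed'
Step 2: 3 records match, summing to 20
Step 3: Original sum: 115
Step 4: Remaining sum = 115 - 20 = 95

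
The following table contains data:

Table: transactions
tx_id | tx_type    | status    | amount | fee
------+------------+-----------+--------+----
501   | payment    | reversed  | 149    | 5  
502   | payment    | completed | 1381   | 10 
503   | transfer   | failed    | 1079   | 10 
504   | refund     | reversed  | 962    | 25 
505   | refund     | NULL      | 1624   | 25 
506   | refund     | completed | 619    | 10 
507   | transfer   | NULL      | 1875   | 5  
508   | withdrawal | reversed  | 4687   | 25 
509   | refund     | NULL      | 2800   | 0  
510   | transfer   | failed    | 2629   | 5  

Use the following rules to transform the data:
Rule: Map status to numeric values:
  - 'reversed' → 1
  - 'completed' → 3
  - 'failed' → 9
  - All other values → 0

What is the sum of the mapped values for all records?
27

Step 1: Apply mapping to each record
Step 2: Count by status:
  'reversed': 3 records × 1 = 3
  'completed': 2 records × 3 = 6
  'failed': 2 records × 9 = 18
Step 3: Sum all mapped values = 27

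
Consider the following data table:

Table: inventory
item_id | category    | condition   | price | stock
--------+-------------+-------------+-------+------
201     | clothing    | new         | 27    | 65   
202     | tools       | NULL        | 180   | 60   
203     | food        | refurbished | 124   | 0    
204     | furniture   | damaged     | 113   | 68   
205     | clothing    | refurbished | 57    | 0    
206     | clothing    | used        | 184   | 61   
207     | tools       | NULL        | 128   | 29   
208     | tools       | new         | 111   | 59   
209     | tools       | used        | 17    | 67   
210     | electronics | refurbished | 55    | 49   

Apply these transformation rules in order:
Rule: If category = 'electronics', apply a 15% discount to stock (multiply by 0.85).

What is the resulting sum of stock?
450.65

Step 1: Records with category = 'electronics' have total stock = 49
Step 2: Apply multiplier: 49 × 0.85 = 41.65
Step 3: Other records total: 409
Step 4: Final sum = 41.65 + 409 = 450.65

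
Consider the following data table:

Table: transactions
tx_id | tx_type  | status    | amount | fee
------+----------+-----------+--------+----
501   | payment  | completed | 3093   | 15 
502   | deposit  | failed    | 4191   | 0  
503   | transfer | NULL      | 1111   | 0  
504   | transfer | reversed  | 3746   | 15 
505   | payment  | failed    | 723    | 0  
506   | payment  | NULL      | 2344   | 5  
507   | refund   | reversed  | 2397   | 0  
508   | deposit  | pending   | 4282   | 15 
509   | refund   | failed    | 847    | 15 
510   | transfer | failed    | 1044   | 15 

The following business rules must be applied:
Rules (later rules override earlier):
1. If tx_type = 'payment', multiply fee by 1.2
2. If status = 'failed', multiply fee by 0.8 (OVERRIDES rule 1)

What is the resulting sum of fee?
78.0

Step 1: Rule 2 takes priority for records with status = 'failed'
  - 4 records: 30 × 0.8 = 24.0
Step 2: Rule 1 applies to remaining records with tx_type = 'payment'
  - 2 records: 20 × 1.2 = 24.0
Step 3: Other records unchanged: 30
Step 4: Final sum = 24.0 + 24.0 + 30 = 78.0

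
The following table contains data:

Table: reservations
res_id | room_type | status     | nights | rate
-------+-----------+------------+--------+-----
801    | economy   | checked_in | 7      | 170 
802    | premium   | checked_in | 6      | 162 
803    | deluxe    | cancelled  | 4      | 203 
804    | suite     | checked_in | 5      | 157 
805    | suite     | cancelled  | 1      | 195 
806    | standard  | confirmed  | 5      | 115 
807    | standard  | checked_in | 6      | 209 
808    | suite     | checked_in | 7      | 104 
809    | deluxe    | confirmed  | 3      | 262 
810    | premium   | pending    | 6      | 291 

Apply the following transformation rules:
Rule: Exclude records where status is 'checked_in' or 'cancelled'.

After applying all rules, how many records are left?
3

Step 1: Count records to exclude
  - 5 (checked_in) + 2 (cancelled) = 7 records
Step 2: Total records: 10
Step 3: Remaining = 10 - 7 = 3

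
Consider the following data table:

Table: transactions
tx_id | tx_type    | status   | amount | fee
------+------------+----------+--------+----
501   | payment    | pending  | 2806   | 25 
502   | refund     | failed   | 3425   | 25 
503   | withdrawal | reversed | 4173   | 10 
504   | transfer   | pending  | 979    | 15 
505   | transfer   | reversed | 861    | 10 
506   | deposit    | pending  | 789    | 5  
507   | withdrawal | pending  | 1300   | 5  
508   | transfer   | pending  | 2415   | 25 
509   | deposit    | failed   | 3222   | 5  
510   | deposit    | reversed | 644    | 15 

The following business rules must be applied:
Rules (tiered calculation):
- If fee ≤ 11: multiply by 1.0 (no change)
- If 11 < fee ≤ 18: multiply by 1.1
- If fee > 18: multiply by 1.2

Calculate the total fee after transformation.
158.0

Step 1: Tier 1 (fee ≤ 11): 5 records, sum = 35 × 1.0 = 35.0
Step 2: Tier 2 (11 < fee ≤ 18): 2 records, sum = 30 × 1.1 = 33.0
Step 3: Tier 3 (fee > 18): 3 records, sum = 75 × 1.2 = 90.0
Step 4: Final sum = 35.0 + 33.0 + 90.0 = 158.0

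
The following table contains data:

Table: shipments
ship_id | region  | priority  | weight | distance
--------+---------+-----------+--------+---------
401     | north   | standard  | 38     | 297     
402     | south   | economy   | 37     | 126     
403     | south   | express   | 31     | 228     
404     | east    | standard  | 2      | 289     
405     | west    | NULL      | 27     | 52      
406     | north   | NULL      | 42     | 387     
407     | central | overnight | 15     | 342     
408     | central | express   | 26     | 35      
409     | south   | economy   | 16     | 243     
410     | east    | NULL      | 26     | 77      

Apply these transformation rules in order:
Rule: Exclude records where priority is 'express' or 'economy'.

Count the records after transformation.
6

Step 1: Count records to exclude
  - 2 (express) + 2 (economy) = 4 records
Step 2: Total records: 10
Step 3: Remaining = 10 - 4 = 6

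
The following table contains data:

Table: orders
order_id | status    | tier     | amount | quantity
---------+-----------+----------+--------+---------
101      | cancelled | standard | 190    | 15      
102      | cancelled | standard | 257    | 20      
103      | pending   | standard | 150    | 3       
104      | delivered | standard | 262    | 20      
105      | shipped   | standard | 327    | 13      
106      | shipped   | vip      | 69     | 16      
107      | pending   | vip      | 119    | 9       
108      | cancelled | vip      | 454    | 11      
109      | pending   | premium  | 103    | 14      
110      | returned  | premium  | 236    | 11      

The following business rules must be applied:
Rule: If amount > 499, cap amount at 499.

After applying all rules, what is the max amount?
454

Step 1: Original maximum amount = 454
Step 2: Check cap of 499 against maximum
Step 3: No records exceed the cap (max 454 <= cap 499), so no capping applies
Step 4: Maximum after transformation = 454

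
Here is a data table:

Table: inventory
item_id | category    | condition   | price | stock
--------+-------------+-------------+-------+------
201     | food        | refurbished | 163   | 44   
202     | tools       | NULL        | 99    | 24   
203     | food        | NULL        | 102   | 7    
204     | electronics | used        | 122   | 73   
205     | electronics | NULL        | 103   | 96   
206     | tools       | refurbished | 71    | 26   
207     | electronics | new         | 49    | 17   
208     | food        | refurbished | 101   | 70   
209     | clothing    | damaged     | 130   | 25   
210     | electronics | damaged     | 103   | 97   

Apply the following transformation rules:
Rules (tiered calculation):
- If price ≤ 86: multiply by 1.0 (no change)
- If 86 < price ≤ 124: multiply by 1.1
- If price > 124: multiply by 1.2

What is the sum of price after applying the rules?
1164.6

Step 1: Tier 1 (price ≤ 86): 2 records, sum = 120 × 1.0 = 120.0
Step 2: Tier 2 (86 < price ≤ 124): 6 records, sum = 630 × 1.1 = 693.0
Step 3: Tier 3 (price > 124): 2 records, sum = 293 × 1.2 = 351.6
Step 4: Final sum = 120.0 + 693.0 + 351.6 = 1164.6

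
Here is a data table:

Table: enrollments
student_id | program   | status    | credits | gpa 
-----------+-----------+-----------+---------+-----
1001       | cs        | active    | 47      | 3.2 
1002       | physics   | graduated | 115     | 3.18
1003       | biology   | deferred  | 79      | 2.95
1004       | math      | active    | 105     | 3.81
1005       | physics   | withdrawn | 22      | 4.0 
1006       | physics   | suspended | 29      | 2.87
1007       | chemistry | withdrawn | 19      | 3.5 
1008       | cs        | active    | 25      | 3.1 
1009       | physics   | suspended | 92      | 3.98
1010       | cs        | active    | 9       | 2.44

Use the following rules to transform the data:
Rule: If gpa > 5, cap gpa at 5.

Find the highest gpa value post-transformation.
4.0

Step 1: Original maximum gpa = 4.0
Step 2: Check cap of 5 against maximum
Step 3: No records exceed the cap (max 4.0 <= cap 5), so no capping applies
Step 4: Maximum after transformation = 4.0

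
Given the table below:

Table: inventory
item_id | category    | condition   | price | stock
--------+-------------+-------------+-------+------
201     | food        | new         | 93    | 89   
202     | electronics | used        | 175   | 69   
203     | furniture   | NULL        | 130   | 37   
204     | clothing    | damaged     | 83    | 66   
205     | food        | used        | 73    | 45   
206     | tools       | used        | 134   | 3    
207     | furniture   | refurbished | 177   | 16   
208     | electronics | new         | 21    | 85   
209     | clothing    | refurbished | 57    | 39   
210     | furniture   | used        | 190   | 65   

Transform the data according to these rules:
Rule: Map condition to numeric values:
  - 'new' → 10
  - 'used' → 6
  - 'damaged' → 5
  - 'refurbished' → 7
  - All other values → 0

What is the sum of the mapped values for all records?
63

Step 1: Apply mapping to each record
Step 2: Count by status:
  'new': 2 records × 10 = 20
  'used': 4 records × 6 = 24
  'damaged': 1 records × 5 = 5
  'refurbished': 2 records × 7 = 14
Step 3: Sum all mapped values = 63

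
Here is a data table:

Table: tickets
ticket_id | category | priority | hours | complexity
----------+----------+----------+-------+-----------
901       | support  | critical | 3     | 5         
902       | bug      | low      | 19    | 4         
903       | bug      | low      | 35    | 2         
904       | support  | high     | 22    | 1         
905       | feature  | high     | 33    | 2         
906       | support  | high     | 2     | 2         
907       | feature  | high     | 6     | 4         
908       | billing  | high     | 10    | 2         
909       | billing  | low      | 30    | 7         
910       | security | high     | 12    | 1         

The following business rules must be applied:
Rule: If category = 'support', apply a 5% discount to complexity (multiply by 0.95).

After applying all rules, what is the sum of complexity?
29.6

Step 1: Records with category = 'support' have total complexity = 8
Step 2: Apply multiplier: 8 × 0.95 = 7.6
Step 3: Other records total: 22
Step 4: Final sum = 7.6 + 22 = 29.6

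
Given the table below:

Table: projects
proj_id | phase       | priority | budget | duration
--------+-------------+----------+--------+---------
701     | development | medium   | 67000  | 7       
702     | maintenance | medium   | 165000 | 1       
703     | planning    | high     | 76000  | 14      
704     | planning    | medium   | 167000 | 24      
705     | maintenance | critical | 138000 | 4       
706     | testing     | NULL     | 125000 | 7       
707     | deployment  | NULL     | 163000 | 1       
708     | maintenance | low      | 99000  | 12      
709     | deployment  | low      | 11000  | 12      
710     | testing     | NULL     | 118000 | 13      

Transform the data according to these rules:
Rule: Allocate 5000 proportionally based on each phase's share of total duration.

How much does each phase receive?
deployment: 684.21, development: 368.42, maintenance: 894.74, planning: 2000.0, testing: 1052.63

Step 1: Calculate total duration = 95
Step 2: Calculate each phase's proportion:
  deployment: 13/95 = 13.68% → 684.21
  development: 7/95 = 7.37% → 368.42
  maintenance: 17/95 = 17.89% → 894.74
  planning: 38/95 = 40.00% → 2000.0
  testing: 20/95 = 21.05% → 1052.63
Step 3: Verify: sum of allocations ≈ 5000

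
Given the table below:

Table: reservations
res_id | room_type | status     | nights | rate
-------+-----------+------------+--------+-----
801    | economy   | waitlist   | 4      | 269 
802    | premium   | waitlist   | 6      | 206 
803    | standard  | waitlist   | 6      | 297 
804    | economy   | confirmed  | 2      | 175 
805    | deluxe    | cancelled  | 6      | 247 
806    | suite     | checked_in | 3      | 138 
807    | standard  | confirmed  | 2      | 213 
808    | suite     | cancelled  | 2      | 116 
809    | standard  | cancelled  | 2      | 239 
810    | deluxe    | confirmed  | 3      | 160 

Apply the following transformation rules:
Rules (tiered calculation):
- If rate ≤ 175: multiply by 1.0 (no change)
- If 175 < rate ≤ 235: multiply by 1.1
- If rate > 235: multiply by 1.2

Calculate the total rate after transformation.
2312.3

Step 1: Tier 1 (rate ≤ 175): 4 records, sum = 589 × 1.0 = 589.0
Step 2: Tier 2 (175 < rate ≤ 235): 2 records, sum = 419 × 1.1 = 460.9
Step 3: Tier 3 (rate > 235): 4 records, sum = 1052 × 1.2 = 1262.4
Step 4: Final sum = 589.0 + 460.9 + 1262.4 = 2312.3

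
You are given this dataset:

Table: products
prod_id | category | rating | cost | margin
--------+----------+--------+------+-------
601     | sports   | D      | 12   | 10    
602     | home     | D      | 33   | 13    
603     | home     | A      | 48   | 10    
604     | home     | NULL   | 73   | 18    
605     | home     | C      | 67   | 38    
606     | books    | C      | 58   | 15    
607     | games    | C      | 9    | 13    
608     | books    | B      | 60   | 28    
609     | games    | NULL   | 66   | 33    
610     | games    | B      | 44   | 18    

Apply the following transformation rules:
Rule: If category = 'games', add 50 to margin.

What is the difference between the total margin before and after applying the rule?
150

Step 1: Original sum of margin = 196
Step 2: 3 records have category = 'games'
Step 3: Each affected record changes by 50
Step 4: Total change = 3 × 50 = 150
Step 5: New sum = 196 + 150 = 346
Step 6: Difference = |346 - 196| = 150
        (Sum increased by 150)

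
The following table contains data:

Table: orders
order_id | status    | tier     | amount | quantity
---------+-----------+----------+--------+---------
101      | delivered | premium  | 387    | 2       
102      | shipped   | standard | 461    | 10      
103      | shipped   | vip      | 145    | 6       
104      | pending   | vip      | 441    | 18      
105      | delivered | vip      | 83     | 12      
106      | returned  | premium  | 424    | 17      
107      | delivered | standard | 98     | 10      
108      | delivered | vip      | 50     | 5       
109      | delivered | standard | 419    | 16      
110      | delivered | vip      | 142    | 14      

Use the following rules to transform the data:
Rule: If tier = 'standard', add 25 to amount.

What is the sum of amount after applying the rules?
2725

Step 1: Count records where tier = 'standard': 3
Step 2: Total bonus added: 3 × 25 = 75
Step 3: Original sum of amount: 2650
Step 4: Final sum = 2650 + 75 = 2725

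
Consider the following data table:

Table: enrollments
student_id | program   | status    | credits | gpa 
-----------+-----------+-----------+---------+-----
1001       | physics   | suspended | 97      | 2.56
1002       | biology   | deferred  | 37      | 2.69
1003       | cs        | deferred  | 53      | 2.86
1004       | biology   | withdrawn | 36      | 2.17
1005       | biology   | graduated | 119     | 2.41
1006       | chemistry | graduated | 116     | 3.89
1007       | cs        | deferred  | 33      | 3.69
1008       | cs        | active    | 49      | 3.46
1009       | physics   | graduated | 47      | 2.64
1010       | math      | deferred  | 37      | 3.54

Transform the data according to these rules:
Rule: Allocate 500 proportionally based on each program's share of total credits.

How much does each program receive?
biology: 153.85, chemistry: 92.95, cs: 108.17, math: 29.65, physics: 115.38

Step 1: Calculate total credits = 624
Step 2: Calculate each program's proportion:
  biology: 192/624 = 30.77% → 153.85
  chemistry: 116/624 = 18.59% → 92.95
  cs: 135/624 = 21.63% → 108.17
  math: 37/624 = 5.93% → 29.65
  physics: 144/624 = 23.08% → 115.38
Step 3: Verify: sum of allocations ≈ 500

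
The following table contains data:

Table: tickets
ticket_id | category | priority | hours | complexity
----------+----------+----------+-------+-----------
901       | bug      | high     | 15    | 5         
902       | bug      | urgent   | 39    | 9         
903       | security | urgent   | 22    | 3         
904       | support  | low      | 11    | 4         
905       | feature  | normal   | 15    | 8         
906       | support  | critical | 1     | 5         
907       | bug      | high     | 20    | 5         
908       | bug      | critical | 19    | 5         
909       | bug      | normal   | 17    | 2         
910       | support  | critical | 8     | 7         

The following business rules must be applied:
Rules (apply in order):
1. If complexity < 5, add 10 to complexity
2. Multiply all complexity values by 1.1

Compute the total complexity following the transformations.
91.3

Step 1: Apply Rule 1 - Add 10 to records with complexity < 5
  - 3 records affected: 9 + (3 × 10) = 39
  - Unaffected records: 44
  - Sum after Rule 1: 83
Step 2: Apply Rule 2 - Multiply all by 1.1
  - 83 × 1.1 = 91.3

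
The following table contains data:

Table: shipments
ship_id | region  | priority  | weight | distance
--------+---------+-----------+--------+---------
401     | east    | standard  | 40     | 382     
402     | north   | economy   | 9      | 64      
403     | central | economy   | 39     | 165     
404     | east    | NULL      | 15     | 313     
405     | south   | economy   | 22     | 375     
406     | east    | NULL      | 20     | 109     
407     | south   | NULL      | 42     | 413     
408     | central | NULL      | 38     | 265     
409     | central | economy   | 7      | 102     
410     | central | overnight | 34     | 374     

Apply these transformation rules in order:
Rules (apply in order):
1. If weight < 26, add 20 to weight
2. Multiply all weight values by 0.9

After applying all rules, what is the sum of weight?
329.4

Step 1: Apply Rule 1 - Add 20 to records with weight < 26
  - 5 records affected: 73 + (5 × 20) = 173
  - Unaffected records: 193
  - Sum after Rule 1: 366
Step 2: Apply Rule 2 - Multiply all by 0.9
  - 366 × 0.9 = 329.4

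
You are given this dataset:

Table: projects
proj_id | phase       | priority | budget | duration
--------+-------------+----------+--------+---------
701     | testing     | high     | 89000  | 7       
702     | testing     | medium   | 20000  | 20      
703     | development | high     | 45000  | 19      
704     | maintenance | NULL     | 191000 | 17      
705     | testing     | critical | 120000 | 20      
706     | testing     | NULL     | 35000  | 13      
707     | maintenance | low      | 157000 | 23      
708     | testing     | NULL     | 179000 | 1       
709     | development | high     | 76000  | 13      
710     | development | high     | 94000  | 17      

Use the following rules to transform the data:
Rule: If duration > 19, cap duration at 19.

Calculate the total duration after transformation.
144

Step 1: 3 records have duration > 19
Step 2: These records originally summed to 63
Step 3: After capping: 3 × 19 = 57
Step 4: Unaffected records sum: 87
Step 5: Final sum = 57 + 87 = 144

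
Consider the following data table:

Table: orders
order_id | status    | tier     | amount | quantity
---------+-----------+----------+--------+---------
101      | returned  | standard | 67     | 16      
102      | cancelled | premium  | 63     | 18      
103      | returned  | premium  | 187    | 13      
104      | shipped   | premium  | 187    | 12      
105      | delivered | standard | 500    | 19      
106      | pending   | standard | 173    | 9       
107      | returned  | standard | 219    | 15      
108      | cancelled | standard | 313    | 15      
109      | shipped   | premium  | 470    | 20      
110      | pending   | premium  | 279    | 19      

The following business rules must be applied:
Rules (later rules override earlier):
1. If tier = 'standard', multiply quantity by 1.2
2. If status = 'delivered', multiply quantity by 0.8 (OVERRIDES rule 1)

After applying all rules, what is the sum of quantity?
163.2

Step 1: Rule 2 takes priority for records with status = 'delivered'
  - 1 records: 19 × 0.8 = 15.2
Step 2: Rule 1 applies to remaining records with tier = 'standard'
  - 4 records: 55 × 1.2 = 66.0
Step 3: Other records unchanged: 82
Step 4: Final sum = 15.2 + 66.0 + 82 = 163.2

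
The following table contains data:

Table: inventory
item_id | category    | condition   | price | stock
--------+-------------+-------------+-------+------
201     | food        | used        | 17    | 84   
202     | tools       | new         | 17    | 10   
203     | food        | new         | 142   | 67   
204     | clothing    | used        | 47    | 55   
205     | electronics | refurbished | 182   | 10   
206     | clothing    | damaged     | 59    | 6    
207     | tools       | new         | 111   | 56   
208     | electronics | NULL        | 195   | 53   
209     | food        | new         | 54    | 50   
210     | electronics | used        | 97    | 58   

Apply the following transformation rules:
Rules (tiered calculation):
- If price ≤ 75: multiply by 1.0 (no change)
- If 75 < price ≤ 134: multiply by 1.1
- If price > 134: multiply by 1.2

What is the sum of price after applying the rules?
1045.6

Step 1: Tier 1 (price ≤ 75): 5 records, sum = 194 × 1.0 = 194.0
Step 2: Tier 2 (75 < price ≤ 134): 2 records, sum = 208 × 1.1 = 228.8
Step 3: Tier 3 (price > 134): 3 records, sum = 519 × 1.2 = 622.8
Step 4: Final sum = 194.0 + 228.8 + 622.8 = 1045.6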